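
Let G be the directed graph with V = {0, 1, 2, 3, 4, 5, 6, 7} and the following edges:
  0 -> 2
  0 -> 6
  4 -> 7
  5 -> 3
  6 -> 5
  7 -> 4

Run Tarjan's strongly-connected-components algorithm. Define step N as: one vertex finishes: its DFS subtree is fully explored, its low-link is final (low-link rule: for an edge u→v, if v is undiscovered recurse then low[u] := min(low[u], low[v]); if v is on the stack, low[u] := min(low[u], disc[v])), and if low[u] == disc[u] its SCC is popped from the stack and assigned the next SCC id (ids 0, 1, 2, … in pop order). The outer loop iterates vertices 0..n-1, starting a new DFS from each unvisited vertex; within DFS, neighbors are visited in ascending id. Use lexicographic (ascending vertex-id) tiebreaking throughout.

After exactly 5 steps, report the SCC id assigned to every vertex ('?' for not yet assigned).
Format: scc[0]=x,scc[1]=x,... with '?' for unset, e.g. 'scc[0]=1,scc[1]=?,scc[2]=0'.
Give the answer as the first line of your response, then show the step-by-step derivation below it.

scc[0]=4,scc[1]=?,scc[2]=0,scc[3]=1,scc[4]=?,scc[5]=2,scc[6]=3,scc[7]=?

step 1: low=(low[0]=0,low[1]=?,low[2]=1,low[3]=?,low[4]=?,low[5]=?,low[6]=?,low[7]=?); scc=(scc[0]=?,scc[1]=?,scc[2]=0,scc[3]=?,scc[4]=?,scc[5]=?,scc[6]=?,scc[7]=?)
step 2: low=(low[0]=0,low[1]=?,low[2]=1,low[3]=4,low[4]=?,low[5]=3,low[6]=2,low[7]=?); scc=(scc[0]=?,scc[1]=?,scc[2]=0,scc[3]=1,scc[4]=?,scc[5]=?,scc[6]=?,scc[7]=?)
step 3: low=(low[0]=0,low[1]=?,low[2]=1,low[3]=4,low[4]=?,low[5]=3,low[6]=2,low[7]=?); scc=(scc[0]=?,scc[1]=?,scc[2]=0,scc[3]=1,scc[4]=?,scc[5]=2,scc[6]=?,scc[7]=?)
step 4: low=(low[0]=0,low[1]=?,low[2]=1,low[3]=4,low[4]=?,low[5]=3,low[6]=2,low[7]=?); scc=(scc[0]=?,scc[1]=?,scc[2]=0,scc[3]=1,scc[4]=?,scc[5]=2,scc[6]=3,scc[7]=?)
step 5: low=(low[0]=0,low[1]=?,low[2]=1,low[3]=4,low[4]=?,low[5]=3,low[6]=2,low[7]=?); scc=(scc[0]=4,scc[1]=?,scc[2]=0,scc[3]=1,scc[4]=?,scc[5]=2,scc[6]=3,scc[7]=?)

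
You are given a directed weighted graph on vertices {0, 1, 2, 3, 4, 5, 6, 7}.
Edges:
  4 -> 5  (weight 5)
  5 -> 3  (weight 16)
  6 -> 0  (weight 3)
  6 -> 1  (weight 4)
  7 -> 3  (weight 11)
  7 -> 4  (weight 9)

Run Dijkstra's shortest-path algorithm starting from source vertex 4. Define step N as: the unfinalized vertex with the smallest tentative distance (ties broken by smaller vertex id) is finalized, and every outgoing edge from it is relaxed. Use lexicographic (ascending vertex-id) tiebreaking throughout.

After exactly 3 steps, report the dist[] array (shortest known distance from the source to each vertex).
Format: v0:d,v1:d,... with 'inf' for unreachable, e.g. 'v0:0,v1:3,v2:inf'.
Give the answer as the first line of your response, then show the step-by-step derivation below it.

v0:inf,v1:inf,v2:inf,v3:21,v4:0,v5:5,v6:inf,v7:inf

step 1: dist = v0:inf,v1:inf,v2:inf,v3:inf,v4:0,v5:5,v6:inf,v7:inf
step 2: dist = v0:inf,v1:inf,v2:inf,v3:21,v4:0,v5:5,v6:inf,v7:inf
step 3: dist = v0:inf,v1:inf,v2:inf,v3:21,v4:0,v5:5,v6:inf,v7:inf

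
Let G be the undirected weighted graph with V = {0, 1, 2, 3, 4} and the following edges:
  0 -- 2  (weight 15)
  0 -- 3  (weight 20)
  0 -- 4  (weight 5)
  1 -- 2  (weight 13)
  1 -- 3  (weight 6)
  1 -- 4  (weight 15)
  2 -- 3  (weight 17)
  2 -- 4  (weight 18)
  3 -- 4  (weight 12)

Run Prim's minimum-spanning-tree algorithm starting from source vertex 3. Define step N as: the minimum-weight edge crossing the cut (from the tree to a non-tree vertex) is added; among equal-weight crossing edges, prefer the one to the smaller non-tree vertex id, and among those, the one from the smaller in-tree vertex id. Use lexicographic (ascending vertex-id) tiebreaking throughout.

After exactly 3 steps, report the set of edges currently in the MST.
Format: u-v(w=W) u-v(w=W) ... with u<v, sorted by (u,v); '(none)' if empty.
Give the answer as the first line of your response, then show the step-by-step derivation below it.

0-4(w=5) 1-3(w=6) 3-4(w=12)

step 1: add edge 1-3 (w=6); MST = {1-3(w=6)}
step 2: add edge 3-4 (w=12); MST = {1-3(w=6) 3-4(w=12)}
step 3: add edge 0-4 (w=5); MST = {0-4(w=5) 1-3(w=6) 3-4(w=12)}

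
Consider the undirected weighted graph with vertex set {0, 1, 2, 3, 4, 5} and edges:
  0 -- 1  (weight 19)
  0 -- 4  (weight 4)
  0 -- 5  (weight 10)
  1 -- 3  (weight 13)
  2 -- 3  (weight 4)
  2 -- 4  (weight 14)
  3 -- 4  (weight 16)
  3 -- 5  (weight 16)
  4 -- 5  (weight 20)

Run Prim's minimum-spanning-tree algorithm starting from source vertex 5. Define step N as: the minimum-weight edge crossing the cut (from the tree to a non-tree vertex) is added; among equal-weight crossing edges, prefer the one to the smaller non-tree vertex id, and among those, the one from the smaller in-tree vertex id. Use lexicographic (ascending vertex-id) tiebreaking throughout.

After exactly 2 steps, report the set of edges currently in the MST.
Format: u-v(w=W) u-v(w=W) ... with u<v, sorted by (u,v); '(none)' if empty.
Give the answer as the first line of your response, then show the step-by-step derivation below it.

0-4(w=4) 0-5(w=10)

step 1: add edge 0-5 (w=10); MST = {0-5(w=10)}
step 2: add edge 0-4 (w=4); MST = {0-4(w=4) 0-5(w=10)}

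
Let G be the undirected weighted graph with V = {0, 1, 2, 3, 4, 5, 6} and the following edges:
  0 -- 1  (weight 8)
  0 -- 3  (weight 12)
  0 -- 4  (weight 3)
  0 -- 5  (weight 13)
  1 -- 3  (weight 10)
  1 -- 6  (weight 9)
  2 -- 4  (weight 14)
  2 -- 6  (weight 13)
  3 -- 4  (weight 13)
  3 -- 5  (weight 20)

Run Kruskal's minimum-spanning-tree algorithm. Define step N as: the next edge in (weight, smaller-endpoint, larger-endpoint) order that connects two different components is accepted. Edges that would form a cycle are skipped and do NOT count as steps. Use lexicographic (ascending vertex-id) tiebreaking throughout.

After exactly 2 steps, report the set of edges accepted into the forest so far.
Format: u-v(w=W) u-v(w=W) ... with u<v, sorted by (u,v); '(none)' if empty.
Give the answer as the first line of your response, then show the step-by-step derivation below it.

0-1(w=8) 0-4(w=3)

step 1: add edge 0-4 (w=3); MST = {0-4(w=3)}
step 2: add edge 0-1 (w=8); MST = {0-1(w=8) 0-4(w=3)}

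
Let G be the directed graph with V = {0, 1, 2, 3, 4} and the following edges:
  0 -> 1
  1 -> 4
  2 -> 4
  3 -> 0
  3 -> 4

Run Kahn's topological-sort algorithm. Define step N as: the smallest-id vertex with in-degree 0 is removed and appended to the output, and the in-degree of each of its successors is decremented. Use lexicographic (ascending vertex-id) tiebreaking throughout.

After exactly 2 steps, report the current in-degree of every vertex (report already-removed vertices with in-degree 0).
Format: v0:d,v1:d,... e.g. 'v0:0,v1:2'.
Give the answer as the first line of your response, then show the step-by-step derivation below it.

v0:0,v1:1,v2:0,v3:0,v4:1

step 1: output 2; order=[2]; indeg=(1,1,0,0,2)
step 2: output 3; order=[2,3]; indeg=(0,1,0,0,1)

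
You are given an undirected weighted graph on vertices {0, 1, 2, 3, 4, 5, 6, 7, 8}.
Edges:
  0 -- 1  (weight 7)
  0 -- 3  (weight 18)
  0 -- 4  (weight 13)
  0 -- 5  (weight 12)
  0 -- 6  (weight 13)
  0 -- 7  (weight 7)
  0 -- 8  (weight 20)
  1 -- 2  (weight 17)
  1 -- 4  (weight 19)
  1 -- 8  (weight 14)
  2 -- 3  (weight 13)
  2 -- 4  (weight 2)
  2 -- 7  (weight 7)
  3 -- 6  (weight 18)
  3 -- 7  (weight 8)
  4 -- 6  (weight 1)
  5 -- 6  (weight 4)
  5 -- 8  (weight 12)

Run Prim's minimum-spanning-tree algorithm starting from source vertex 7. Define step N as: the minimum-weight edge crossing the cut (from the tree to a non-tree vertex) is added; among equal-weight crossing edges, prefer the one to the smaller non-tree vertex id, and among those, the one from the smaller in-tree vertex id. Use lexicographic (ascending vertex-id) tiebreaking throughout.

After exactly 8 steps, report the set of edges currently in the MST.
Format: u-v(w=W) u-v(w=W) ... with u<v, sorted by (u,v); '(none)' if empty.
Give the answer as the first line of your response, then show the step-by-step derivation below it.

0-1(w=7) 0-7(w=7) 2-4(w=2) 2-7(w=7) 3-7(w=8) 4-6(w=1) 5-6(w=4) 5-8(w=12)

step 1: add edge 0-7 (w=7); MST = {0-7(w=7)}
step 2: add edge 0-1 (w=7); MST = {0-1(w=7) 0-7(w=7)}
step 3: add edge 2-7 (w=7); MST = {0-1(w=7) 0-7(w=7) 2-7(w=7)}
step 4: add edge 2-4 (w=2); MST = {0-1(w=7) 0-7(w=7) 2-4(w=2) 2-7(w=7)}
step 5: add edge 4-6 (w=1); MST = {0-1(w=7) 0-7(w=7) 2-4(w=2) 2-7(w=7) 4-6(w=1)}
step 6: add edge 5-6 (w=4); MST = {0-1(w=7) 0-7(w=7) 2-4(w=2) 2-7(w=7) 4-6(w=1) 5-6(w=4)}
step 7: add edge 3-7 (w=8); MST = {0-1(w=7) 0-7(w=7) 2-4(w=2) 2-7(w=7) 3-7(w=8) 4-6(w=1) 5-6(w=4)}
step 8: add edge 5-8 (w=12); MST = {0-1(w=7) 0-7(w=7) 2-4(w=2) 2-7(w=7) 3-7(w=8) 4-6(w=1) 5-6(w=4) 5-8(w=12)}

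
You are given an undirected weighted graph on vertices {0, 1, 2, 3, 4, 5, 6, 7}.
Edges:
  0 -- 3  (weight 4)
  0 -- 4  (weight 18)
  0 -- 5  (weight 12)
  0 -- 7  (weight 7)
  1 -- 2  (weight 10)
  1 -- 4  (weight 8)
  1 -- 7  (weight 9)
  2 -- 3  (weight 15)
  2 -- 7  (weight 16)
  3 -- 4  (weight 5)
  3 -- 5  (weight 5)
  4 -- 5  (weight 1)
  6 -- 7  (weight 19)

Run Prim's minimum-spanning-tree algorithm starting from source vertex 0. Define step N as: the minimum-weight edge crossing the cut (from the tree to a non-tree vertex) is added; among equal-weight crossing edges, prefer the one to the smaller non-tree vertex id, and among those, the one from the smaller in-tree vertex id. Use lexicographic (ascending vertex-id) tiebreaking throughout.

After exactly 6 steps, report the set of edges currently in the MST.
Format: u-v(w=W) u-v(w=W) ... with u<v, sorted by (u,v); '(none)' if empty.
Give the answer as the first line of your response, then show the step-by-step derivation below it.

0-3(w=4) 0-7(w=7) 1-2(w=10) 1-4(w=8) 3-4(w=5) 4-5(w=1)

step 1: add edge 0-3 (w=4); MST = {0-3(w=4)}
step 2: add edge 3-4 (w=5); MST = {0-3(w=4) 3-4(w=5)}
step 3: add edge 4-5 (w=1); MST = {0-3(w=4) 3-4(w=5) 4-5(w=1)}
step 4: add edge 0-7 (w=7); MST = {0-3(w=4) 0-7(w=7) 3-4(w=5) 4-5(w=1)}
step 5: add edge 1-4 (w=8); MST = {0-3(w=4) 0-7(w=7) 1-4(w=8) 3-4(w=5) 4-5(w=1)}
step 6: add edge 1-2 (w=10); MST = {0-3(w=4) 0-7(w=7) 1-2(w=10) 1-4(w=8) 3-4(w=5) 4-5(w=1)}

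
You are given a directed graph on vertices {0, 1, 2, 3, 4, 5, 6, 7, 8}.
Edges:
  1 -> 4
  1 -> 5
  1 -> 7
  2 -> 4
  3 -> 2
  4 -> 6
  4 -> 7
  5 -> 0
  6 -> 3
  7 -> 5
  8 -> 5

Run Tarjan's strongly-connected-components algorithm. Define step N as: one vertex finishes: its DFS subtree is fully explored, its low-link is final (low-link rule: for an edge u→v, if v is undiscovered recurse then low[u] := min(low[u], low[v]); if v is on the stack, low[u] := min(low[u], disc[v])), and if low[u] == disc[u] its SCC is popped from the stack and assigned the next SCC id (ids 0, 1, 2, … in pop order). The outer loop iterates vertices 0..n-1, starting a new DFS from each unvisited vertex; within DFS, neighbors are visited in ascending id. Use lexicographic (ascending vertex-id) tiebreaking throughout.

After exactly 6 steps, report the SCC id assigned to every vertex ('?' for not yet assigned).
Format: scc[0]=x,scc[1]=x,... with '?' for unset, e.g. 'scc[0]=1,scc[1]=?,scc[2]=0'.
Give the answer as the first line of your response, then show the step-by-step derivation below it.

scc[0]=0,scc[1]=?,scc[2]=?,scc[3]=?,scc[4]=?,scc[5]=1,scc[6]=?,scc[7]=2,scc[8]=?

step 1: low=(low[0]=0,low[1]=?,low[2]=?,low[3]=?,low[4]=?,low[5]=?,low[6]=?,low[7]=?,low[8]=?); scc=(scc[0]=0,scc[1]=?,scc[2]=?,scc[3]=?,scc[4]=?,scc[5]=?,scc[6]=?,scc[7]=?,scc[8]=?)
step 2: low=(low[0]=0,low[1]=1,low[2]=2,low[3]=4,low[4]=2,low[5]=?,low[6]=3,low[7]=?,low[8]=?); scc=(scc[0]=0,scc[1]=?,scc[2]=?,scc[3]=?,scc[4]=?,scc[5]=?,scc[6]=?,scc[7]=?,scc[8]=?)
step 3: low=(low[0]=0,low[1]=1,low[2]=2,low[3]=2,low[4]=2,low[5]=?,low[6]=3,low[7]=?,low[8]=?); scc=(scc[0]=0,scc[1]=?,scc[2]=?,scc[3]=?,scc[4]=?,scc[5]=?,scc[6]=?,scc[7]=?,scc[8]=?)
step 4: low=(low[0]=0,low[1]=1,low[2]=2,low[3]=2,low[4]=2,low[5]=?,low[6]=2,low[7]=?,low[8]=?); scc=(scc[0]=0,scc[1]=?,scc[2]=?,scc[3]=?,scc[4]=?,scc[5]=?,scc[6]=?,scc[7]=?,scc[8]=?)
step 5: low=(low[0]=0,low[1]=1,low[2]=2,low[3]=2,low[4]=2,low[5]=7,low[6]=2,low[7]=6,low[8]=?); scc=(scc[0]=0,scc[1]=?,scc[2]=?,scc[3]=?,scc[4]=?,scc[5]=1,scc[6]=?,scc[7]=?,scc[8]=?)
step 6: low=(low[0]=0,low[1]=1,low[2]=2,low[3]=2,low[4]=2,low[5]=7,low[6]=2,low[7]=6,low[8]=?); scc=(scc[0]=0,scc[1]=?,scc[2]=?,scc[3]=?,scc[4]=?,scc[5]=1,scc[6]=?,scc[7]=2,scc[8]=?)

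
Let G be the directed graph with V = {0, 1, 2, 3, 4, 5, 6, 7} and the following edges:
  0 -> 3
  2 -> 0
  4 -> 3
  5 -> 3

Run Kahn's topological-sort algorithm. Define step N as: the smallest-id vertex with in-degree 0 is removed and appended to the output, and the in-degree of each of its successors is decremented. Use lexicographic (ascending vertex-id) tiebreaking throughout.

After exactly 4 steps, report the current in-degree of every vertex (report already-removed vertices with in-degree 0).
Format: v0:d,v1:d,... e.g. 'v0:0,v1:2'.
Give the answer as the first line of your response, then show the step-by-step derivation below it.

v0:0,v1:0,v2:0,v3:1,v4:0,v5:0,v6:0,v7:0

step 1: output 1; order=[1]; indeg=(1,0,0,3,0,0,0,0)
step 2: output 2; order=[1,2]; indeg=(0,0,0,3,0,0,0,0)
step 3: output 0; order=[1,2,0]; indeg=(0,0,0,2,0,0,0,0)
step 4: output 4; order=[1,2,0,4]; indeg=(0,0,0,1,0,0,0,0)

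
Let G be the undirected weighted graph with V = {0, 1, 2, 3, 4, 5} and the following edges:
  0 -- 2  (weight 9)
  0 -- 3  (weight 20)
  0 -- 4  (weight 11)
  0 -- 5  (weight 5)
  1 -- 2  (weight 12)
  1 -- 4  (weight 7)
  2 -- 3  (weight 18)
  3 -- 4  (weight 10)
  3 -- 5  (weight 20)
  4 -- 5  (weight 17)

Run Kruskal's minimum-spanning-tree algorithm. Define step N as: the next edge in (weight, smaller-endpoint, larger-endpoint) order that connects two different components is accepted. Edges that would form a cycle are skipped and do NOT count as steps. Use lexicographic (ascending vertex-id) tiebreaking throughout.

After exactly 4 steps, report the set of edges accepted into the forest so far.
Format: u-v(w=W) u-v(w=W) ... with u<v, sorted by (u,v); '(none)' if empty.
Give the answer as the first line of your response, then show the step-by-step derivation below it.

0-2(w=9) 0-5(w=5) 1-4(w=7) 3-4(w=10)

step 1: add edge 0-5 (w=5); MST = {0-5(w=5)}
step 2: add edge 1-4 (w=7); MST = {0-5(w=5) 1-4(w=7)}
step 3: add edge 0-2 (w=9); MST = {0-2(w=9) 0-5(w=5) 1-4(w=7)}
step 4: add edge 3-4 (w=10); MST = {0-2(w=9) 0-5(w=5) 1-4(w=7) 3-4(w=10)}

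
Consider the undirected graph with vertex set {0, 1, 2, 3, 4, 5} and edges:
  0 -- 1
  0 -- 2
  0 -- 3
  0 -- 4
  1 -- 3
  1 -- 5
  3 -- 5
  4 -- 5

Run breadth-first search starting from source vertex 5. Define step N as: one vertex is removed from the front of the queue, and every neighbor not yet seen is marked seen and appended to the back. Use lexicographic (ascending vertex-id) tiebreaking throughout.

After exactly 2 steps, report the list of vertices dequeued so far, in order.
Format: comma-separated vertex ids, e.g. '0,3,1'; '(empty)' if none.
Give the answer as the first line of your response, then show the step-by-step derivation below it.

5,1

step 1: dequeue 5; queue=[1,3,4]; order=5
step 2: dequeue 1; queue=[3,4,0]; order=5,1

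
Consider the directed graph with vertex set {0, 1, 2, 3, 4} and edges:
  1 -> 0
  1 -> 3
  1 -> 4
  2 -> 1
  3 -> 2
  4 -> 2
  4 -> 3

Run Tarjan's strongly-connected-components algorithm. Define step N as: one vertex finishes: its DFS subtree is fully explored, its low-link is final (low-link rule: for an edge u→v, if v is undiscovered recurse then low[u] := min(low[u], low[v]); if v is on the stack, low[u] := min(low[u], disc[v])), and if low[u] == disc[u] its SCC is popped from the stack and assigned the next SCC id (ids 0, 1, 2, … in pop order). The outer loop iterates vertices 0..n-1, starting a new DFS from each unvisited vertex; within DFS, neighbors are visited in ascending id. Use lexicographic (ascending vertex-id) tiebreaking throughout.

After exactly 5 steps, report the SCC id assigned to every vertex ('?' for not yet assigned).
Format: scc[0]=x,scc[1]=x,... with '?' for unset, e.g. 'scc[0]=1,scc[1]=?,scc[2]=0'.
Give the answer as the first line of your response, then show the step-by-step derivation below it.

scc[0]=0,scc[1]=1,scc[2]=1,scc[3]=1,scc[4]=1

step 1: low=(low[0]=0,low[1]=?,low[2]=?,low[3]=?,low[4]=?); scc=(scc[0]=0,scc[1]=?,scc[2]=?,scc[3]=?,scc[4]=?)
step 2: low=(low[0]=0,low[1]=1,low[2]=1,low[3]=2,low[4]=?); scc=(scc[0]=0,scc[1]=?,scc[2]=?,scc[3]=?,scc[4]=?)
step 3: low=(low[0]=0,low[1]=1,low[2]=1,low[3]=1,low[4]=?); scc=(scc[0]=0,scc[1]=?,scc[2]=?,scc[3]=?,scc[4]=?)
step 4: low=(low[0]=0,low[1]=1,low[2]=1,low[3]=1,low[4]=2); scc=(scc[0]=0,scc[1]=?,scc[2]=?,scc[3]=?,scc[4]=?)
step 5: low=(low[0]=0,low[1]=1,low[2]=1,low[3]=1,low[4]=2); scc=(scc[0]=0,scc[1]=1,scc[2]=1,scc[3]=1,scc[4]=1)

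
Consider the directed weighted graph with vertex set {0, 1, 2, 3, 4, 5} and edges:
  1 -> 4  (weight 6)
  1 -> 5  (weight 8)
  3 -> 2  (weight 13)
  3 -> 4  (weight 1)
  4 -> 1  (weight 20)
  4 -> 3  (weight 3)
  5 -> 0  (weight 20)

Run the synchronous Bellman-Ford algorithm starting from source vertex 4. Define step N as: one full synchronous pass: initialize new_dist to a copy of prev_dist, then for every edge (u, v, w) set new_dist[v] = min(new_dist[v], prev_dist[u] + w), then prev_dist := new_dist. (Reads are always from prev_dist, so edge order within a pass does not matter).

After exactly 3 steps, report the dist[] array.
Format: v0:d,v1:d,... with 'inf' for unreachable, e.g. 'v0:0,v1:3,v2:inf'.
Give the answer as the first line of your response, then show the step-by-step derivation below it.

v0:48,v1:20,v2:16,v3:3,v4:0,v5:28

step 1: dist = v0:inf,v1:20,v2:inf,v3:3,v4:0,v5:inf
step 2: dist = v0:inf,v1:20,v2:16,v3:3,v4:0,v5:28
step 3: dist = v0:48,v1:20,v2:16,v3:3,v4:0,v5:28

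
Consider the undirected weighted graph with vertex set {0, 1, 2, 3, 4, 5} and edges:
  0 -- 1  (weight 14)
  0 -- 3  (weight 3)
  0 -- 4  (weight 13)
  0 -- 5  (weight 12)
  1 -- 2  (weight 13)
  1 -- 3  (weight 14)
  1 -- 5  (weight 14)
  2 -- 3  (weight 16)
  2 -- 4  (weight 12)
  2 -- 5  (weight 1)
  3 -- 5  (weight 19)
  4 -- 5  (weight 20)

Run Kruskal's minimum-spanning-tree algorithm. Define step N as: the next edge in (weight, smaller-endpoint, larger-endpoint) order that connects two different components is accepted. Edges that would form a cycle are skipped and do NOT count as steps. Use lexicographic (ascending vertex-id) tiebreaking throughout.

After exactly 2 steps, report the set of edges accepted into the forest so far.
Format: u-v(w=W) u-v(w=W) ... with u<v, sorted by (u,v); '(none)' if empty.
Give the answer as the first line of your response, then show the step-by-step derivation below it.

0-3(w=3) 2-5(w=1)

step 1: add edge 2-5 (w=1); MST = {2-5(w=1)}
step 2: add edge 0-3 (w=3); MST = {0-3(w=3) 2-5(w=1)}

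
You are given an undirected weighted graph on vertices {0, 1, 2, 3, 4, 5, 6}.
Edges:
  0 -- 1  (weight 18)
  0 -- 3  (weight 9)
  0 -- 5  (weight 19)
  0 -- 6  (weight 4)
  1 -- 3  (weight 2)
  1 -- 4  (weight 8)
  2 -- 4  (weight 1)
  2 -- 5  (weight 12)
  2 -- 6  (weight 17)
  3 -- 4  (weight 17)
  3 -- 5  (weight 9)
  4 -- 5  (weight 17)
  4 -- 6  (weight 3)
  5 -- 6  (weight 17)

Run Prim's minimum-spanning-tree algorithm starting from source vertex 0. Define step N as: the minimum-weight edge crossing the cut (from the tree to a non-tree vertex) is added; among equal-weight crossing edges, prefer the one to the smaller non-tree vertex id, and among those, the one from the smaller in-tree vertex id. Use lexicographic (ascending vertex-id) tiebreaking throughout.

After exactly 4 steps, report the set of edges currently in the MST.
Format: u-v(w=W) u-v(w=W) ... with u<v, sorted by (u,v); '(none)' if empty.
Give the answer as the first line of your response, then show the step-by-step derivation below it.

0-6(w=4) 1-4(w=8) 2-4(w=1) 4-6(w=3)

step 1: add edge 0-6 (w=4); MST = {0-6(w=4)}
step 2: add edge 4-6 (w=3); MST = {0-6(w=4) 4-6(w=3)}
step 3: add edge 2-4 (w=1); MST = {0-6(w=4) 2-4(w=1) 4-6(w=3)}
step 4: add edge 1-4 (w=8); MST = {0-6(w=4) 1-4(w=8) 2-4(w=1) 4-6(w=3)}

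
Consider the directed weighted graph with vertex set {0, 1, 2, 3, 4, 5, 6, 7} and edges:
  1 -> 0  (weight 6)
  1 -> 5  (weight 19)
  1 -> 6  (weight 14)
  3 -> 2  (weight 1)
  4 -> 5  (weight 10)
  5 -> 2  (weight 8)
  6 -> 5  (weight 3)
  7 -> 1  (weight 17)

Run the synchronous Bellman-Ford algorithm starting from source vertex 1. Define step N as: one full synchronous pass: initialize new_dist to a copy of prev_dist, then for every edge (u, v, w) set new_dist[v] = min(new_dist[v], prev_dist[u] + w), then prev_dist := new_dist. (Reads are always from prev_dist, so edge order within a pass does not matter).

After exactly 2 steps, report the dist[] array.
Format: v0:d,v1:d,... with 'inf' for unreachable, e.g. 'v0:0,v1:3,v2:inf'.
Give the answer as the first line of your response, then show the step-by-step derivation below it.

v0:6,v1:0,v2:27,v3:inf,v4:inf,v5:17,v6:14,v7:inf

step 1: dist = v0:6,v1:0,v2:inf,v3:inf,v4:inf,v5:19,v6:14,v7:inf
step 2: dist = v0:6,v1:0,v2:27,v3:inf,v4:inf,v5:17,v6:14,v7:inf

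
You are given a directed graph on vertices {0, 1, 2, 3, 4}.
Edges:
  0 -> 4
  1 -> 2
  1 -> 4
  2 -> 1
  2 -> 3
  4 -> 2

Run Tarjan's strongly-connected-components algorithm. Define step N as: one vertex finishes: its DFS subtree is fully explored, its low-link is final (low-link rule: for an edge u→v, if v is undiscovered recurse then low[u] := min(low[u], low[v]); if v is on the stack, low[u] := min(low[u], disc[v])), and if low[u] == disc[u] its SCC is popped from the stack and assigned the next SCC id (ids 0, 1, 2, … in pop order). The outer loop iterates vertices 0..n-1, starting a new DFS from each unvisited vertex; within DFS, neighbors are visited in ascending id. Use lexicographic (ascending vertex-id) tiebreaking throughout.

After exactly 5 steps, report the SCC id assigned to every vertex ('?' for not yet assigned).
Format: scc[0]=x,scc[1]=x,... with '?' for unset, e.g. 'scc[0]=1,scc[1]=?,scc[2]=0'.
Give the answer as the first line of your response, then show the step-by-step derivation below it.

scc[0]=2,scc[1]=1,scc[2]=1,scc[3]=0,scc[4]=1

step 1: low=(low[0]=0,low[1]=1,low[2]=2,low[3]=?,low[4]=1); scc=(scc[0]=?,scc[1]=?,scc[2]=?,scc[3]=?,scc[4]=?)
step 2: low=(low[0]=0,low[1]=1,low[2]=1,low[3]=4,low[4]=1); scc=(scc[0]=?,scc[1]=?,scc[2]=?,scc[3]=0,scc[4]=?)
step 3: low=(low[0]=0,low[1]=1,low[2]=1,low[3]=4,low[4]=1); scc=(scc[0]=?,scc[1]=?,scc[2]=?,scc[3]=0,scc[4]=?)
step 4: low=(low[0]=0,low[1]=1,low[2]=1,low[3]=4,low[4]=1); scc=(scc[0]=?,scc[1]=1,scc[2]=1,scc[3]=0,scc[4]=1)
step 5: low=(low[0]=0,low[1]=1,low[2]=1,low[3]=4,low[4]=1); scc=(scc[0]=2,scc[1]=1,scc[2]=1,scc[3]=0,scc[4]=1)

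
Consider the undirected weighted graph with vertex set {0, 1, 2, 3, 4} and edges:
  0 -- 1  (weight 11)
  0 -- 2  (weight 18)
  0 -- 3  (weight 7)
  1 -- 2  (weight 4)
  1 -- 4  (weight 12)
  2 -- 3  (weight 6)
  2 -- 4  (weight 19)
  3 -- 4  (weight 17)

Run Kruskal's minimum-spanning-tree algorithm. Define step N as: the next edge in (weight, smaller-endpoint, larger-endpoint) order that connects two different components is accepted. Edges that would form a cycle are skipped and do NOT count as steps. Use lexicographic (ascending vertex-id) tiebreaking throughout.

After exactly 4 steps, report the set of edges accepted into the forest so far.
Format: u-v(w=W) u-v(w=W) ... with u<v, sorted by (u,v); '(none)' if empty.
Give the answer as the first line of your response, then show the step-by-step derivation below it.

0-3(w=7) 1-2(w=4) 1-4(w=12) 2-3(w=6)

step 1: add edge 1-2 (w=4); MST = {1-2(w=4)}
step 2: add edge 2-3 (w=6); MST = {1-2(w=4) 2-3(w=6)}
step 3: add edge 0-3 (w=7); MST = {0-3(w=7) 1-2(w=4) 2-3(w=6)}
step 4: add edge 1-4 (w=12); MST = {0-3(w=7) 1-2(w=4) 1-4(w=12) 2-3(w=6)}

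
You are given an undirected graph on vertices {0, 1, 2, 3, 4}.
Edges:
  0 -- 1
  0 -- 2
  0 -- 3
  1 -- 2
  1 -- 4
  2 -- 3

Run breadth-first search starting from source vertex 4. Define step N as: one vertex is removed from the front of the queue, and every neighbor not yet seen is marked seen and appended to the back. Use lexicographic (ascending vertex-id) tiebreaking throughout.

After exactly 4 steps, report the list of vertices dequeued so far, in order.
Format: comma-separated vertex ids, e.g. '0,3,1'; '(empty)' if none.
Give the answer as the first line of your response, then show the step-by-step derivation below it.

4,1,0,2

step 1: dequeue 4; queue=[1]; order=4
step 2: dequeue 1; queue=[0,2]; order=4,1
step 3: dequeue 0; queue=[2,3]; order=4,1,0
step 4: dequeue 2; queue=[3]; order=4,1,0,2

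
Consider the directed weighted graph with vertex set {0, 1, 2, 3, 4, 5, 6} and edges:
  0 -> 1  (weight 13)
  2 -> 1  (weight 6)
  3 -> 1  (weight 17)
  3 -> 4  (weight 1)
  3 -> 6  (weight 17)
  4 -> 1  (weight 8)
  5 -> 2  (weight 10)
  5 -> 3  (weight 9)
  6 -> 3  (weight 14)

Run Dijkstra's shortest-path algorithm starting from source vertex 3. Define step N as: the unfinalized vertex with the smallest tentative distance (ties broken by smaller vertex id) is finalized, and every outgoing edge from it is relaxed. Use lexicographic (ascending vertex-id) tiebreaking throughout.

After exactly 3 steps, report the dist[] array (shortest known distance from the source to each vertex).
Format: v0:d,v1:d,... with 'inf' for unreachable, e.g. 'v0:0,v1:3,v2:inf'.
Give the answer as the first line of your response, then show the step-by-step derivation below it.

v0:inf,v1:9,v2:inf,v3:0,v4:1,v5:inf,v6:17

step 1: dist = v0:inf,v1:17,v2:inf,v3:0,v4:1,v5:inf,v6:17
step 2: dist = v0:inf,v1:9,v2:inf,v3:0,v4:1,v5:inf,v6:17
step 3: dist = v0:inf,v1:9,v2:inf,v3:0,v4:1,v5:inf,v6:17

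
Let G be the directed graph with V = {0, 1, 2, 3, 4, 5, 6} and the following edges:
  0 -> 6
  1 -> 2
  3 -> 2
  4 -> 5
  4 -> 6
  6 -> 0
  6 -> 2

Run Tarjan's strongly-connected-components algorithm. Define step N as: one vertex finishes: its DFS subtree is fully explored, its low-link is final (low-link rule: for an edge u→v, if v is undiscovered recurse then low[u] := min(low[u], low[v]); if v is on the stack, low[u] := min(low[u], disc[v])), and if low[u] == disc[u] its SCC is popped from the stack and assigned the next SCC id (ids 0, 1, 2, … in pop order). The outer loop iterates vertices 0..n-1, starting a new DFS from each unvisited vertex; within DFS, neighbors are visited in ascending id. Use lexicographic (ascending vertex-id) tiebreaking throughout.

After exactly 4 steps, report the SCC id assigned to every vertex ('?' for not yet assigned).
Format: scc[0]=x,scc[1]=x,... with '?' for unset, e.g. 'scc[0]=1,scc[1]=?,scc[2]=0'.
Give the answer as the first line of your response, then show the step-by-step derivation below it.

scc[0]=1,scc[1]=2,scc[2]=0,scc[3]=?,scc[4]=?,scc[5]=?,scc[6]=1

step 1: low=(low[0]=0,low[1]=?,low[2]=2,low[3]=?,low[4]=?,low[5]=?,low[6]=0); scc=(scc[0]=?,scc[1]=?,scc[2]=0,scc[3]=?,scc[4]=?,scc[5]=?,scc[6]=?)
step 2: low=(low[0]=0,low[1]=?,low[2]=2,low[3]=?,low[4]=?,low[5]=?,low[6]=0); scc=(scc[0]=?,scc[1]=?,scc[2]=0,scc[3]=?,scc[4]=?,scc[5]=?,scc[6]=?)
step 3: low=(low[0]=0,low[1]=?,low[2]=2,low[3]=?,low[4]=?,low[5]=?,low[6]=0); scc=(scc[0]=1,scc[1]=?,scc[2]=0,scc[3]=?,scc[4]=?,scc[5]=?,scc[6]=1)
step 4: low=(low[0]=0,low[1]=3,low[2]=2,low[3]=?,low[4]=?,low[5]=?,low[6]=0); scc=(scc[0]=1,scc[1]=2,scc[2]=0,scc[3]=?,scc[4]=?,scc[5]=?,scc[6]=1)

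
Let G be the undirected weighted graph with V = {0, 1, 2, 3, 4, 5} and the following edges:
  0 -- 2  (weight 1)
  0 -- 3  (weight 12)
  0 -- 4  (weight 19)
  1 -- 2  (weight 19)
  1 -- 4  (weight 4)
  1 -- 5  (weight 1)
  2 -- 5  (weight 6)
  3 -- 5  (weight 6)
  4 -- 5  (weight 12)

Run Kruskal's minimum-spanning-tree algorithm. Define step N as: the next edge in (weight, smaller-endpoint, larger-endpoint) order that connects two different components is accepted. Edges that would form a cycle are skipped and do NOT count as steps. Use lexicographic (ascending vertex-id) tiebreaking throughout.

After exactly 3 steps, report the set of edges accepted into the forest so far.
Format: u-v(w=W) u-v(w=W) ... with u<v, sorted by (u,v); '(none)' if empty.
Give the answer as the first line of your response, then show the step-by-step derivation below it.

0-2(w=1) 1-4(w=4) 1-5(w=1)

step 1: add edge 0-2 (w=1); MST = {0-2(w=1)}
step 2: add edge 1-5 (w=1); MST = {0-2(w=1) 1-5(w=1)}
step 3: add edge 1-4 (w=4); MST = {0-2(w=1) 1-4(w=4) 1-5(w=1)}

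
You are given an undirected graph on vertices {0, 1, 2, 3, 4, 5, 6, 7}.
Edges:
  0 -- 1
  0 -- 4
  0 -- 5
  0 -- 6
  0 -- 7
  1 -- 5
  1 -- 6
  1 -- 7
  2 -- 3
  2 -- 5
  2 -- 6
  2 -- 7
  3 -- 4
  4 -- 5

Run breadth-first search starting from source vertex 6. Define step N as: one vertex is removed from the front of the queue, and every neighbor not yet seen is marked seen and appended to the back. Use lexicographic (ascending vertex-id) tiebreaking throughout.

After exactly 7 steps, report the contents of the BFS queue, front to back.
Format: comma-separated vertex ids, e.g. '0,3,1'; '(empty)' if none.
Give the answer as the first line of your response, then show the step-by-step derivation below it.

3

step 1: dequeue 6; queue=[0,1,2]; order=6
step 2: dequeue 0; queue=[1,2,4,5,7]; order=6,0
step 3: dequeue 1; queue=[2,4,5,7]; order=6,0,1
step 4: dequeue 2; queue=[4,5,7,3]; order=6,0,1,2
step 5: dequeue 4; queue=[5,7,3]; order=6,0,1,2,4
step 6: dequeue 5; queue=[7,3]; order=6,0,1,2,4,5
step 7: dequeue 7; queue=[3]; order=6,0,1,2,4,5,7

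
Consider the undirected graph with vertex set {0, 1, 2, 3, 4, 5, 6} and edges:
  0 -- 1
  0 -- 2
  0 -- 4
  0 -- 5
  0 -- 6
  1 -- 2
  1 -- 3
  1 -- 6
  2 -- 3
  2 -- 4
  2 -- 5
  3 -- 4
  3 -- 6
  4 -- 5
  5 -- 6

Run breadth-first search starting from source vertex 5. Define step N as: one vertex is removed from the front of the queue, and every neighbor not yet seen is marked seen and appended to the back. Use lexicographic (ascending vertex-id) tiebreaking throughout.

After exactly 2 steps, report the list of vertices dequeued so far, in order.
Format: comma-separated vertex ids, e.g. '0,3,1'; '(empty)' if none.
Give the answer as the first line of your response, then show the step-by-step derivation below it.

5,0

step 1: dequeue 5; queue=[0,2,4,6]; order=5
step 2: dequeue 0; queue=[2,4,6,1]; order=5,0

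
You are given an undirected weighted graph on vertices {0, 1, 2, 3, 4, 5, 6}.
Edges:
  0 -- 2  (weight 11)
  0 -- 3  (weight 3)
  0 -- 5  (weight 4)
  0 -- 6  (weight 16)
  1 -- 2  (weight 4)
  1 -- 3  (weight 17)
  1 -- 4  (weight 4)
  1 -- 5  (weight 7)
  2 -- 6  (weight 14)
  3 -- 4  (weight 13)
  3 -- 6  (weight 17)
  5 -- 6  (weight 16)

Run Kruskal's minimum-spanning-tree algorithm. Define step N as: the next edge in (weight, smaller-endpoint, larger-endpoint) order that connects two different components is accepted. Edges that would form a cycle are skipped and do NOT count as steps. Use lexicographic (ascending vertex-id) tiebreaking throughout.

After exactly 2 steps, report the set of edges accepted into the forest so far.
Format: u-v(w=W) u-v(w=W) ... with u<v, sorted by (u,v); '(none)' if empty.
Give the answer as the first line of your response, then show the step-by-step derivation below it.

0-3(w=3) 0-5(w=4)

step 1: add edge 0-3 (w=3); MST = {0-3(w=3)}
step 2: add edge 0-5 (w=4); MST = {0-3(w=3) 0-5(w=4)}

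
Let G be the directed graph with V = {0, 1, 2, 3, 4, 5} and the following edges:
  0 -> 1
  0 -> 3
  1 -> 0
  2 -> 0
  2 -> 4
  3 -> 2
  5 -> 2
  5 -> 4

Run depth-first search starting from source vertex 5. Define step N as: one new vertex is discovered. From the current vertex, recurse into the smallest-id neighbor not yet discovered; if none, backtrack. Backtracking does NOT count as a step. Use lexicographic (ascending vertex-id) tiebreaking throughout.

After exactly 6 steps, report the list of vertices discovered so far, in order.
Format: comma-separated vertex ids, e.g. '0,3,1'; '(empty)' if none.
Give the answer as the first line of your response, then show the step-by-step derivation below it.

5,2,0,1,3,4

step 1: discover 5; path=5; order=5
step 2: discover 2; path=5>2; order=5,2
step 3: discover 0; path=5>2>0; order=5,2,0
step 4: discover 1; path=5>2>0>1; order=5,2,0,1
step 5: discover 3; path=5>2>0>3; order=5,2,0,1,3
step 6: discover 4; path=5>2>4; order=5,2,0,1,3,4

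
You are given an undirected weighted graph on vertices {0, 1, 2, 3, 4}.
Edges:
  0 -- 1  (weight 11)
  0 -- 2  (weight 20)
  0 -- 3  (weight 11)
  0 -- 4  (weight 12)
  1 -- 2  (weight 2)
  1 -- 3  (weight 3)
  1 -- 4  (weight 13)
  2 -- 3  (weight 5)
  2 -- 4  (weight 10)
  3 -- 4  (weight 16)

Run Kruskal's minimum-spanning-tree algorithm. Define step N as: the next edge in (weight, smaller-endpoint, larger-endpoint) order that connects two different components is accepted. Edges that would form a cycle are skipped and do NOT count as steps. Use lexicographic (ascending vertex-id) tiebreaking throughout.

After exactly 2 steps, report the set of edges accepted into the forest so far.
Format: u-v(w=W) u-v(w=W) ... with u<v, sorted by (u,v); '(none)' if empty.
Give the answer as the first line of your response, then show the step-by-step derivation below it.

1-2(w=2) 1-3(w=3)

step 1: add edge 1-2 (w=2); MST = {1-2(w=2)}
step 2: add edge 1-3 (w=3); MST = {1-2(w=2) 1-3(w=3)}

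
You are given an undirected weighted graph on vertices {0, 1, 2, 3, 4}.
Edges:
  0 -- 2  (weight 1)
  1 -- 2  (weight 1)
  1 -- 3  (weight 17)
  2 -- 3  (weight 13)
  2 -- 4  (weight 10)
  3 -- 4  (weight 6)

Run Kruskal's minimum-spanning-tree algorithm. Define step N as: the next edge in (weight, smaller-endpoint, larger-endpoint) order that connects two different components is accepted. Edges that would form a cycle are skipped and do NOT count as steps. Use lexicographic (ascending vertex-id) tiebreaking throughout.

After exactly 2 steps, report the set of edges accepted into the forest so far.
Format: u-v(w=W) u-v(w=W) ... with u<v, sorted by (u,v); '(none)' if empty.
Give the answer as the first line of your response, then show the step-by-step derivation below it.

0-2(w=1) 1-2(w=1)

step 1: add edge 0-2 (w=1); MST = {0-2(w=1)}
step 2: add edge 1-2 (w=1); MST = {0-2(w=1) 1-2(w=1)}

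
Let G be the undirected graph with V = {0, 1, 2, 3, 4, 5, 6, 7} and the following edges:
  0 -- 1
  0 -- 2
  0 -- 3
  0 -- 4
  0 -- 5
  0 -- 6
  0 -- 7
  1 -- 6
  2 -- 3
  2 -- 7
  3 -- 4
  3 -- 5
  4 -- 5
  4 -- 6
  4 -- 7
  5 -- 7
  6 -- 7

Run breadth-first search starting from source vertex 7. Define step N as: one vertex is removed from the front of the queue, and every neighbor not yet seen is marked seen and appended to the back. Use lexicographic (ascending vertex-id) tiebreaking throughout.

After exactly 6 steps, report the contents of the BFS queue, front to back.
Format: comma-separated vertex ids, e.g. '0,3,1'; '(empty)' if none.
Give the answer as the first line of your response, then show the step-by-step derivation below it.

1,3

step 1: dequeue 7; queue=[0,2,4,5,6]; order=7
step 2: dequeue 0; queue=[2,4,5,6,1,3]; order=7,0
step 3: dequeue 2; queue=[4,5,6,1,3]; order=7,0,2
step 4: dequeue 4; queue=[5,6,1,3]; order=7,0,2,4
step 5: dequeue 5; queue=[6,1,3]; order=7,0,2,4,5
step 6: dequeue 6; queue=[1,3]; order=7,0,2,4,5,6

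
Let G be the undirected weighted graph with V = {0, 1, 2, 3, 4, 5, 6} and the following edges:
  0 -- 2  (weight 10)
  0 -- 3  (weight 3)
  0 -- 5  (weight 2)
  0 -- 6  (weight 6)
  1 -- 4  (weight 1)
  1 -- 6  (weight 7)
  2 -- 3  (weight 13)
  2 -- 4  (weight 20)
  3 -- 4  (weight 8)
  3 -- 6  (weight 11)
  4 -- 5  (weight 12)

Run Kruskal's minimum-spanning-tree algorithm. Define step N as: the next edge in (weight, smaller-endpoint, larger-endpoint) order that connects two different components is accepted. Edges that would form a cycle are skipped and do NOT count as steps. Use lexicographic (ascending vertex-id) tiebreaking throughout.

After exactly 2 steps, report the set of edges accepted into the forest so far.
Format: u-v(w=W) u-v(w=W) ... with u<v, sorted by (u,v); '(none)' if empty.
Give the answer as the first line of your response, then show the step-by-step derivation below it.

0-5(w=2) 1-4(w=1)

step 1: add edge 1-4 (w=1); MST = {1-4(w=1)}
step 2: add edge 0-5 (w=2); MST = {0-5(w=2) 1-4(w=1)}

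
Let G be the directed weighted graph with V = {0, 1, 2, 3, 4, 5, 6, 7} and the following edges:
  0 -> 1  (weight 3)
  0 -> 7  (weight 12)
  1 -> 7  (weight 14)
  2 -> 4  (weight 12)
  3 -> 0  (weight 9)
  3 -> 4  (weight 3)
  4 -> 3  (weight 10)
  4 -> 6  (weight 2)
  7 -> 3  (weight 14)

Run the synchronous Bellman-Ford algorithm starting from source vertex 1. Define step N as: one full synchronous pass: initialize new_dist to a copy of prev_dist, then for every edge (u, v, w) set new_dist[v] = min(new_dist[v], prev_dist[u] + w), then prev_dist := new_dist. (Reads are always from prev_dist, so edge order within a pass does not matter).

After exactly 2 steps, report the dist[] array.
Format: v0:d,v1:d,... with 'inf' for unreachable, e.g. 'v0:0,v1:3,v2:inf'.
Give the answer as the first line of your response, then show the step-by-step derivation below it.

v0:inf,v1:0,v2:inf,v3:28,v4:inf,v5:inf,v6:inf,v7:14

step 1: dist = v0:inf,v1:0,v2:inf,v3:inf,v4:inf,v5:inf,v6:inf,v7:14
step 2: dist = v0:inf,v1:0,v2:inf,v3:28,v4:inf,v5:inf,v6:inf,v7:14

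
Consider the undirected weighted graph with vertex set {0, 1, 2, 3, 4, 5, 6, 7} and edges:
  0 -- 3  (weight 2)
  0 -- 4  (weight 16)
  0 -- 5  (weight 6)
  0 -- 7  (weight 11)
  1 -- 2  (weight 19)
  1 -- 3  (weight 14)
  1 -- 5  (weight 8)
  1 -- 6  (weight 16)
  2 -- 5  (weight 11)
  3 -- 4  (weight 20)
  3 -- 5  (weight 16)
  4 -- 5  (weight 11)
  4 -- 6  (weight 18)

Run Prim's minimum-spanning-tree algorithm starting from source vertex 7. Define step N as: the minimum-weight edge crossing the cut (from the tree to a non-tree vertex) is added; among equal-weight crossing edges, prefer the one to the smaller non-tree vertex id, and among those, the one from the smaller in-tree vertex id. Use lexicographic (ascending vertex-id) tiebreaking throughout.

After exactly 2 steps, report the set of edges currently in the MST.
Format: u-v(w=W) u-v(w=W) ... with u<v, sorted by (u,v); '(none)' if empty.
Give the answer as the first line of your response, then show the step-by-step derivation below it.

0-3(w=2) 0-7(w=11)

step 1: add edge 0-7 (w=11); MST = {0-7(w=11)}
step 2: add edge 0-3 (w=2); MST = {0-3(w=2) 0-7(w=11)}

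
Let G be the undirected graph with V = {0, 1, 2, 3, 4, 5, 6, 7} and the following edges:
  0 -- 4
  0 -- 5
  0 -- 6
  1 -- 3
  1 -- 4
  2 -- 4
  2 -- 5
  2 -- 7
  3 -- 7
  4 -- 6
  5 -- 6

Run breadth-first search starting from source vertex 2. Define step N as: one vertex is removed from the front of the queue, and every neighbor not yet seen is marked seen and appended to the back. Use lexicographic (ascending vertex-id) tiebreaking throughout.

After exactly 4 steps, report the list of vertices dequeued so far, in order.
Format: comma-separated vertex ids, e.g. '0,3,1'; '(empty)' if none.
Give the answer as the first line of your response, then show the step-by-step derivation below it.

2,4,5,7

step 1: dequeue 2; queue=[4,5,7]; order=2
step 2: dequeue 4; queue=[5,7,0,1,6]; order=2,4
step 3: dequeue 5; queue=[7,0,1,6]; order=2,4,5
step 4: dequeue 7; queue=[0,1,6,3]; order=2,4,5,7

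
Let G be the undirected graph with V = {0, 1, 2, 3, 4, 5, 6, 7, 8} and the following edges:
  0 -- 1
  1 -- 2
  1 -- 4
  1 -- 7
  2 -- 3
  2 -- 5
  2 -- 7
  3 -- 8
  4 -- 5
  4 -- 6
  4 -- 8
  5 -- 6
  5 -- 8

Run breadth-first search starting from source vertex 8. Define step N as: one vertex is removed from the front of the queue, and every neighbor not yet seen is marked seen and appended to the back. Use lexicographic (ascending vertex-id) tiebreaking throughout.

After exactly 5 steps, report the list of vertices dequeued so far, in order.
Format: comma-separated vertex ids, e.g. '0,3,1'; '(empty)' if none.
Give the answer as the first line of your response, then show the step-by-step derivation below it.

8,3,4,5,2

step 1: dequeue 8; queue=[3,4,5]; order=8
step 2: dequeue 3; queue=[4,5,2]; order=8,3
step 3: dequeue 4; queue=[5,2,1,6]; order=8,3,4
step 4: dequeue 5; queue=[2,1,6]; order=8,3,4,5
step 5: dequeue 2; queue=[1,6,7]; order=8,3,4,5,2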